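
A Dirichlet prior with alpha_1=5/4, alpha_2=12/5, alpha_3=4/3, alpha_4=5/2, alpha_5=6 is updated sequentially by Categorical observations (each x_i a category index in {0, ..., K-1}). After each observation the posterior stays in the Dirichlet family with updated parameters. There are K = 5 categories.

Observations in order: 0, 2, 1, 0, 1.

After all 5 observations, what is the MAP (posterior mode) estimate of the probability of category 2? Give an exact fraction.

obs 1: x=0 → posterior Dirichlet(9/4, 12/5, 4/3, 5/2, 6)
obs 2: x=2 → posterior Dirichlet(9/4, 12/5, 7/3, 5/2, 6)
obs 3: x=1 → posterior Dirichlet(9/4, 17/5, 7/3, 5/2, 6)
obs 4: x=0 → posterior Dirichlet(13/4, 17/5, 7/3, 5/2, 6)
obs 5: x=1 → posterior Dirichlet(13/4, 22/5, 7/3, 5/2, 6)

80/809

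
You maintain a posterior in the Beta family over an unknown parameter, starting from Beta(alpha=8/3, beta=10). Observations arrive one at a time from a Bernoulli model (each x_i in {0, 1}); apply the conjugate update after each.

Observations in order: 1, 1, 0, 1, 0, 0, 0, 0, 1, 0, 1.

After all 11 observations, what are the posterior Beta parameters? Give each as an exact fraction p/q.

obs 1: x=1 → posterior Beta(11/3, 10)
obs 2: x=1 → posterior Beta(14/3, 10)
obs 3: x=0 → posterior Beta(14/3, 11)
obs 4: x=1 → posterior Beta(17/3, 11)
obs 5: x=0 → posterior Beta(17/3, 12)
obs 6: x=0 → posterior Beta(17/3, 13)
obs 7: x=0 → posterior Beta(17/3, 14)
obs 8: x=0 → posterior Beta(17/3, 15)
obs 9: x=1 → posterior Beta(20/3, 15)
obs 10: x=0 → posterior Beta(20/3, 16)
obs 11: x=1 → posterior Beta(23/3, 16)

alpha=23/3, beta=16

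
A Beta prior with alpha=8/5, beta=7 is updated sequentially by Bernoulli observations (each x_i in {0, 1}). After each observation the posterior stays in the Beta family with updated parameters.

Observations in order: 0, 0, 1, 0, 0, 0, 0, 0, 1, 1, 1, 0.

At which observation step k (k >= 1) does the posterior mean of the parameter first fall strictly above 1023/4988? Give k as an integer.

obs 1: x=0 → posterior Beta(8/5, 8)
obs 2: x=0 → posterior Beta(8/5, 9)
obs 3: x=1 → posterior Beta(13/5, 9)
obs 4: x=0 → posterior Beta(13/5, 10)
obs 5: x=0 → posterior Beta(13/5, 11)
obs 6: x=0 → posterior Beta(13/5, 12)
obs 7: x=0 → posterior Beta(13/5, 13)
obs 8: x=0 → posterior Beta(13/5, 14)
obs 9: x=1 → posterior Beta(18/5, 14)
obs 10: x=1 → posterior Beta(23/5, 14)
obs 11: x=1 → posterior Beta(28/5, 14)
obs 12: x=0 → posterior Beta(28/5, 15)

k = 3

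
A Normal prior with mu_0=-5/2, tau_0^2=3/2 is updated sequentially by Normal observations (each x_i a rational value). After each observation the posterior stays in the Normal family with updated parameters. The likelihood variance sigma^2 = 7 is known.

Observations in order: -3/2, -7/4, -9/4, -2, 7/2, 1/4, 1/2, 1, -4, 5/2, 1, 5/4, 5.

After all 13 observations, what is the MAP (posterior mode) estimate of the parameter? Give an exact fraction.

-49/106

obs 1: x=-3/2 → posterior Normal(-79/34, 21/17)
obs 2: x=-7/4 → posterior Normal(-179/80, 21/20)
obs 3: x=-9/4 → posterior Normal(-103/46, 21/23)
obs 4: x=-2 → posterior Normal(-115/52, 21/26)
obs 5: x=7/2 → posterior Normal(-47/29, 21/29)
obs 6: x=1/4 → posterior Normal(-185/128, 21/32)
obs 7: x=1/2 → posterior Normal(-179/140, 3/5)
obs 8: x=1 → posterior Normal(-167/152, 21/38)
obs 9: x=-4 → posterior Normal(-215/164, 21/41)
obs 10: x=5/2 → posterior Normal(-185/176, 21/44)
obs 11: x=1 → posterior Normal(-173/188, 21/47)
obs 12: x=5/4 → posterior Normal(-79/100, 21/50)
obs 13: x=5 → posterior Normal(-49/106, 21/53)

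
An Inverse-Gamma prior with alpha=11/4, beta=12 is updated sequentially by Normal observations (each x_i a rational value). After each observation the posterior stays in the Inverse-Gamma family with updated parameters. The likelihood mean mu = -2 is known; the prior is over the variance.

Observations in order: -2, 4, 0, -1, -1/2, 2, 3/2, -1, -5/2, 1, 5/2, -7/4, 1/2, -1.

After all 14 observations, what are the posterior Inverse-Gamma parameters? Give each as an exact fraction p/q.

alpha=39/4, beta=2133/32

obs 1: x=-2 → posterior Inverse-Gamma(13/4, 12)
obs 2: x=4 → posterior Inverse-Gamma(15/4, 30)
obs 3: x=0 → posterior Inverse-Gamma(17/4, 32)
obs 4: x=-1 → posterior Inverse-Gamma(19/4, 65/2)
obs 5: x=-1/2 → posterior Inverse-Gamma(21/4, 269/8)
obs 6: x=2 → posterior Inverse-Gamma(23/4, 333/8)
obs 7: x=3/2 → posterior Inverse-Gamma(25/4, 191/4)
obs 8: x=-1 → posterior Inverse-Gamma(27/4, 193/4)
obs 9: x=-5/2 → posterior Inverse-Gamma(29/4, 387/8)
obs 10: x=1 → posterior Inverse-Gamma(31/4, 423/8)
obs 11: x=5/2 → posterior Inverse-Gamma(33/4, 63)
obs 12: x=-7/4 → posterior Inverse-Gamma(35/4, 2017/32)
obs 13: x=1/2 → posterior Inverse-Gamma(37/4, 2117/32)
obs 14: x=-1 → posterior Inverse-Gamma(39/4, 2133/32)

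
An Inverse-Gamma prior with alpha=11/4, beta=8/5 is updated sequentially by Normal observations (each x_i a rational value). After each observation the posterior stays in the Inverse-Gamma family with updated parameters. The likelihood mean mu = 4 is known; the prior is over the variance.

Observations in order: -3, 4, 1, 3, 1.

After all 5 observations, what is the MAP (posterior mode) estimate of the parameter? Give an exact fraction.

obs 1: x=-3 → posterior Inverse-Gamma(13/4, 261/10)
obs 2: x=4 → posterior Inverse-Gamma(15/4, 261/10)
obs 3: x=1 → posterior Inverse-Gamma(17/4, 153/5)
obs 4: x=3 → posterior Inverse-Gamma(19/4, 311/10)
obs 5: x=1 → posterior Inverse-Gamma(21/4, 178/5)

712/125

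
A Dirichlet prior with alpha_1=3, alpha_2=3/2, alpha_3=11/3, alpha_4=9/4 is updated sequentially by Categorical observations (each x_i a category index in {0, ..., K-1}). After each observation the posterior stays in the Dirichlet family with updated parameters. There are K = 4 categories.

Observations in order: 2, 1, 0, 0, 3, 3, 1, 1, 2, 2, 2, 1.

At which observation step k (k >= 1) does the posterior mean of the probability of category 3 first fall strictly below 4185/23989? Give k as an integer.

obs 1: x=2 → posterior Dirichlet(3, 3/2, 14/3, 9/4)
obs 2: x=1 → posterior Dirichlet(3, 5/2, 14/3, 9/4)
obs 3: x=0 → posterior Dirichlet(4, 5/2, 14/3, 9/4)
obs 4: x=0 → posterior Dirichlet(5, 5/2, 14/3, 9/4)
obs 5: x=3 → posterior Dirichlet(5, 5/2, 14/3, 13/4)
obs 6: x=3 → posterior Dirichlet(5, 5/2, 14/3, 17/4)
obs 7: x=1 → posterior Dirichlet(5, 7/2, 14/3, 17/4)
obs 8: x=1 → posterior Dirichlet(5, 9/2, 14/3, 17/4)
obs 9: x=2 → posterior Dirichlet(5, 9/2, 17/3, 17/4)
obs 10: x=2 → posterior Dirichlet(5, 9/2, 20/3, 17/4)
obs 11: x=2 → posterior Dirichlet(5, 9/2, 23/3, 17/4)
obs 12: x=1 → posterior Dirichlet(5, 11/2, 23/3, 17/4)

k = 3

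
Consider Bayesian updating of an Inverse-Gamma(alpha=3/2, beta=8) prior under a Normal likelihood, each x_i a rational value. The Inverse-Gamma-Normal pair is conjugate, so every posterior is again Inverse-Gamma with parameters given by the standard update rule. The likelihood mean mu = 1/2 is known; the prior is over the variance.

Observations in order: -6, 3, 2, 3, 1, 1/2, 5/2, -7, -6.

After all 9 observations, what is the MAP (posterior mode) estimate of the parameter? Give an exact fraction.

obs 1: x=-6 → posterior Inverse-Gamma(2, 233/8)
obs 2: x=3 → posterior Inverse-Gamma(5/2, 129/4)
obs 3: x=2 → posterior Inverse-Gamma(3, 267/8)
obs 4: x=3 → posterior Inverse-Gamma(7/2, 73/2)
obs 5: x=1 → posterior Inverse-Gamma(4, 293/8)
obs 6: x=1/2 → posterior Inverse-Gamma(9/2, 293/8)
obs 7: x=5/2 → posterior Inverse-Gamma(5, 309/8)
obs 8: x=-7 → posterior Inverse-Gamma(11/2, 267/4)
obs 9: x=-6 → posterior Inverse-Gamma(6, 703/8)

703/56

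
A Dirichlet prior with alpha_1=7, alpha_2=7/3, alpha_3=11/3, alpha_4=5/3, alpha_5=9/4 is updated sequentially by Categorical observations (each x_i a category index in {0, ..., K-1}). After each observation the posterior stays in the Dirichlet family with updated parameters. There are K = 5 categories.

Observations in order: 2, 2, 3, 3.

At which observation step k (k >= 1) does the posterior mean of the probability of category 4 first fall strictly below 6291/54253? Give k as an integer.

k = 3

obs 1: x=2 → posterior Dirichlet(7, 7/3, 14/3, 5/3, 9/4)
obs 2: x=2 → posterior Dirichlet(7, 7/3, 17/3, 5/3, 9/4)
obs 3: x=3 → posterior Dirichlet(7, 7/3, 17/3, 8/3, 9/4)
obs 4: x=3 → posterior Dirichlet(7, 7/3, 17/3, 11/3, 9/4)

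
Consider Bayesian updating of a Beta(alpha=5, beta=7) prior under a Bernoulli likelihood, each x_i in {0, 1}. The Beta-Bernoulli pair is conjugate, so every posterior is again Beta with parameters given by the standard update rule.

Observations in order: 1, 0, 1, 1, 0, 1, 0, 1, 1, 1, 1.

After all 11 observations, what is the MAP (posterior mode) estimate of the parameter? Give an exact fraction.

4/7

obs 1: x=1 → posterior Beta(6, 7)
obs 2: x=0 → posterior Beta(6, 8)
obs 3: x=1 → posterior Beta(7, 8)
obs 4: x=1 → posterior Beta(8, 8)
obs 5: x=0 → posterior Beta(8, 9)
obs 6: x=1 → posterior Beta(9, 9)
obs 7: x=0 → posterior Beta(9, 10)
obs 8: x=1 → posterior Beta(10, 10)
obs 9: x=1 → posterior Beta(11, 10)
obs 10: x=1 → posterior Beta(12, 10)
obs 11: x=1 → posterior Beta(13, 10)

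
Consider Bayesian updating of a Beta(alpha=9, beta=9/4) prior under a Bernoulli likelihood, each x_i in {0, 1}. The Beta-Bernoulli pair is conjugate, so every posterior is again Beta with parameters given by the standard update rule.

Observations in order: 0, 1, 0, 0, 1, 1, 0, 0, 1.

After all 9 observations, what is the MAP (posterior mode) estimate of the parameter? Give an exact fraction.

obs 1: x=0 → posterior Beta(9, 13/4)
obs 2: x=1 → posterior Beta(10, 13/4)
obs 3: x=0 → posterior Beta(10, 17/4)
obs 4: x=0 → posterior Beta(10, 21/4)
obs 5: x=1 → posterior Beta(11, 21/4)
obs 6: x=1 → posterior Beta(12, 21/4)
obs 7: x=0 → posterior Beta(12, 25/4)
obs 8: x=0 → posterior Beta(12, 29/4)
obs 9: x=1 → posterior Beta(13, 29/4)

48/73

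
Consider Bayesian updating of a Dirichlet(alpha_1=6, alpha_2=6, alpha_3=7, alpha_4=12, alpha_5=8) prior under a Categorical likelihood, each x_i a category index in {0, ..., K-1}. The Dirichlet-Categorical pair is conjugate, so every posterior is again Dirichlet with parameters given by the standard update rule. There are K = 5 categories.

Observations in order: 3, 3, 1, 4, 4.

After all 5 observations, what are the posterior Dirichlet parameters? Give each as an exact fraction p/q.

alpha_1=6, alpha_2=7, alpha_3=7, alpha_4=14, alpha_5=10

obs 1: x=3 → posterior Dirichlet(6, 6, 7, 13, 8)
obs 2: x=3 → posterior Dirichlet(6, 6, 7, 14, 8)
obs 3: x=1 → posterior Dirichlet(6, 7, 7, 14, 8)
obs 4: x=4 → posterior Dirichlet(6, 7, 7, 14, 9)
obs 5: x=4 → posterior Dirichlet(6, 7, 7, 14, 10)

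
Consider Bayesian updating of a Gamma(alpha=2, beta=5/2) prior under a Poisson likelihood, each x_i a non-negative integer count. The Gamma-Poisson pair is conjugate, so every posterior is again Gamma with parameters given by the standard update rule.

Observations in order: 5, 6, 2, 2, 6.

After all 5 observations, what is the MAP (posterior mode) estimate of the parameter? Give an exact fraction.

obs 1: x=5 → posterior Gamma(7, 7/2)
obs 2: x=6 → posterior Gamma(13, 9/2)
obs 3: x=2 → posterior Gamma(15, 11/2)
obs 4: x=2 → posterior Gamma(17, 13/2)
obs 5: x=6 → posterior Gamma(23, 15/2)

44/15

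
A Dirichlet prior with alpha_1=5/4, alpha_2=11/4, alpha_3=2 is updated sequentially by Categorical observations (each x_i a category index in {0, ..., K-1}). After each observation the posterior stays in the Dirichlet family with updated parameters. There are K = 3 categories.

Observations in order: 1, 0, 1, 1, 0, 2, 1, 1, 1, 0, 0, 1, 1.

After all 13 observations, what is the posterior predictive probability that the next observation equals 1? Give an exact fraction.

obs 1: x=1 → posterior Dirichlet(5/4, 15/4, 2)
obs 2: x=0 → posterior Dirichlet(9/4, 15/4, 2)
obs 3: x=1 → posterior Dirichlet(9/4, 19/4, 2)
obs 4: x=1 → posterior Dirichlet(9/4, 23/4, 2)
obs 5: x=0 → posterior Dirichlet(13/4, 23/4, 2)
obs 6: x=2 → posterior Dirichlet(13/4, 23/4, 3)
obs 7: x=1 → posterior Dirichlet(13/4, 27/4, 3)
obs 8: x=1 → posterior Dirichlet(13/4, 31/4, 3)
obs 9: x=1 → posterior Dirichlet(13/4, 35/4, 3)
obs 10: x=0 → posterior Dirichlet(17/4, 35/4, 3)
obs 11: x=0 → posterior Dirichlet(21/4, 35/4, 3)
obs 12: x=1 → posterior Dirichlet(21/4, 39/4, 3)
obs 13: x=1 → posterior Dirichlet(21/4, 43/4, 3)

43/76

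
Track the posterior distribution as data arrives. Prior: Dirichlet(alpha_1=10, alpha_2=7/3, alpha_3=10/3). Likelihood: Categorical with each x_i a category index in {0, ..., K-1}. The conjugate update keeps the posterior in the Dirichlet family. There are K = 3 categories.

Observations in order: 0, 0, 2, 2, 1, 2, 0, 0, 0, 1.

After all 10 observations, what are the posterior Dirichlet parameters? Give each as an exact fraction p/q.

alpha_1=15, alpha_2=13/3, alpha_3=19/3

obs 1: x=0 → posterior Dirichlet(11, 7/3, 10/3)
obs 2: x=0 → posterior Dirichlet(12, 7/3, 10/3)
obs 3: x=2 → posterior Dirichlet(12, 7/3, 13/3)
obs 4: x=2 → posterior Dirichlet(12, 7/3, 16/3)
obs 5: x=1 → posterior Dirichlet(12, 10/3, 16/3)
obs 6: x=2 → posterior Dirichlet(12, 10/3, 19/3)
obs 7: x=0 → posterior Dirichlet(13, 10/3, 19/3)
obs 8: x=0 → posterior Dirichlet(14, 10/3, 19/3)
obs 9: x=0 → posterior Dirichlet(15, 10/3, 19/3)
obs 10: x=1 → posterior Dirichlet(15, 13/3, 19/3)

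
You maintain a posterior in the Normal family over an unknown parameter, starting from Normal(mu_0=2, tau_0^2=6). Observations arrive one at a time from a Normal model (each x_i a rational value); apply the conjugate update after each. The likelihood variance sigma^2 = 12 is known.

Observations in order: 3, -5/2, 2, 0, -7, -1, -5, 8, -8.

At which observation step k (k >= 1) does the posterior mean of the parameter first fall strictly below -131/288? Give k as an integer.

k = 7

obs 1: x=3 → posterior Normal(7/3, 4)
obs 2: x=-5/2 → posterior Normal(9/8, 3)
obs 3: x=2 → posterior Normal(13/10, 12/5)
obs 4: x=0 → posterior Normal(13/12, 2)
obs 5: x=-7 → posterior Normal(-1/14, 12/7)
obs 6: x=-1 → posterior Normal(-3/16, 3/2)
obs 7: x=-5 → posterior Normal(-13/18, 4/3)
obs 8: x=8 → posterior Normal(3/20, 6/5)
obs 9: x=-8 → posterior Normal(-13/22, 12/11)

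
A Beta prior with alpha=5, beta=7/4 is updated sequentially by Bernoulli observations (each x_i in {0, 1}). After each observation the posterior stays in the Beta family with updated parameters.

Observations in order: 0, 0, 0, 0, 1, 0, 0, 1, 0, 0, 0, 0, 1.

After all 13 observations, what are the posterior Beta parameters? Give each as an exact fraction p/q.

alpha=8, beta=47/4

obs 1: x=0 → posterior Beta(5, 11/4)
obs 2: x=0 → posterior Beta(5, 15/4)
obs 3: x=0 → posterior Beta(5, 19/4)
obs 4: x=0 → posterior Beta(5, 23/4)
obs 5: x=1 → posterior Beta(6, 23/4)
obs 6: x=0 → posterior Beta(6, 27/4)
obs 7: x=0 → posterior Beta(6, 31/4)
obs 8: x=1 → posterior Beta(7, 31/4)
obs 9: x=0 → posterior Beta(7, 35/4)
obs 10: x=0 → posterior Beta(7, 39/4)
obs 11: x=0 → posterior Beta(7, 43/4)
obs 12: x=0 → posterior Beta(7, 47/4)
obs 13: x=1 → posterior Beta(8, 47/4)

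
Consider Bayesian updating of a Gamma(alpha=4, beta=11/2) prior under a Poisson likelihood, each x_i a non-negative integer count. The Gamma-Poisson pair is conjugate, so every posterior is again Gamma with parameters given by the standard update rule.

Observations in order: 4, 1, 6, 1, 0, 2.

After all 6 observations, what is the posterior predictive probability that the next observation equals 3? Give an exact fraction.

obs 1: x=4 → posterior Gamma(8, 13/2)
obs 2: x=1 → posterior Gamma(9, 15/2)
obs 3: x=6 → posterior Gamma(15, 17/2)
obs 4: x=1 → posterior Gamma(16, 19/2)
obs 5: x=0 → posterior Gamma(16, 21/2)
obs 6: x=2 → posterior Gamma(18, 23/2)

5917331259648932872387873056/45474735088646411895751953125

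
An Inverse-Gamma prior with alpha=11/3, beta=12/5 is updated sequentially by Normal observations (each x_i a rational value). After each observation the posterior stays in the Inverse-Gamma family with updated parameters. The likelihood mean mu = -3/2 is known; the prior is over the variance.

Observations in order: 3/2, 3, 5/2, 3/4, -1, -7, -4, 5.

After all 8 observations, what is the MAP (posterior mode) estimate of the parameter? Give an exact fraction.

obs 1: x=3/2 → posterior Inverse-Gamma(25/6, 69/10)
obs 2: x=3 → posterior Inverse-Gamma(14/3, 681/40)
obs 3: x=5/2 → posterior Inverse-Gamma(31/6, 1001/40)
obs 4: x=3/4 → posterior Inverse-Gamma(17/3, 4409/160)
obs 5: x=-1 → posterior Inverse-Gamma(37/6, 4429/160)
obs 6: x=-7 → posterior Inverse-Gamma(20/3, 6849/160)
obs 7: x=-4 → posterior Inverse-Gamma(43/6, 7349/160)
obs 8: x=5 → posterior Inverse-Gamma(23/3, 10729/160)

32187/4160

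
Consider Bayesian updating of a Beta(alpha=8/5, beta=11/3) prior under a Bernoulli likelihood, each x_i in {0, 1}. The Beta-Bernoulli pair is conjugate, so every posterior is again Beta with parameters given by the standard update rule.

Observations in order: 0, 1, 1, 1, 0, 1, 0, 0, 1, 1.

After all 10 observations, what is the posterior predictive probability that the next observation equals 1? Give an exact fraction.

114/229

obs 1: x=0 → posterior Beta(8/5, 14/3)
obs 2: x=1 → posterior Beta(13/5, 14/3)
obs 3: x=1 → posterior Beta(18/5, 14/3)
obs 4: x=1 → posterior Beta(23/5, 14/3)
obs 5: x=0 → posterior Beta(23/5, 17/3)
obs 6: x=1 → posterior Beta(28/5, 17/3)
obs 7: x=0 → posterior Beta(28/5, 20/3)
obs 8: x=0 → posterior Beta(28/5, 23/3)
obs 9: x=1 → posterior Beta(33/5, 23/3)
obs 10: x=1 → posterior Beta(38/5, 23/3)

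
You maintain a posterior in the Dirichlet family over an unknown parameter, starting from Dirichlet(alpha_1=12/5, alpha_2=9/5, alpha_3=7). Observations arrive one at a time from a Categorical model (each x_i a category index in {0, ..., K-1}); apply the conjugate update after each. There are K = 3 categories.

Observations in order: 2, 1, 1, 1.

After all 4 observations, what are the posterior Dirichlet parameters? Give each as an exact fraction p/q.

alpha_1=12/5, alpha_2=24/5, alpha_3=8

obs 1: x=2 → posterior Dirichlet(12/5, 9/5, 8)
obs 2: x=1 → posterior Dirichlet(12/5, 14/5, 8)
obs 3: x=1 → posterior Dirichlet(12/5, 19/5, 8)
obs 4: x=1 → posterior Dirichlet(12/5, 24/5, 8)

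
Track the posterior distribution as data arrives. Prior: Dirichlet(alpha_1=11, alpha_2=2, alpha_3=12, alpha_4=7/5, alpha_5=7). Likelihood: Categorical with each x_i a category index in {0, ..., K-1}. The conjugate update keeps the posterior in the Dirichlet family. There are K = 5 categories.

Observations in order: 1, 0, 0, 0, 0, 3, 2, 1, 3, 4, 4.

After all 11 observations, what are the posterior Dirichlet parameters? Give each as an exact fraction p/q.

obs 1: x=1 → posterior Dirichlet(11, 3, 12, 7/5, 7)
obs 2: x=0 → posterior Dirichlet(12, 3, 12, 7/5, 7)
obs 3: x=0 → posterior Dirichlet(13, 3, 12, 7/5, 7)
obs 4: x=0 → posterior Dirichlet(14, 3, 12, 7/5, 7)
obs 5: x=0 → posterior Dirichlet(15, 3, 12, 7/5, 7)
obs 6: x=3 → posterior Dirichlet(15, 3, 12, 12/5, 7)
obs 7: x=2 → posterior Dirichlet(15, 3, 13, 12/5, 7)
obs 8: x=1 → posterior Dirichlet(15, 4, 13, 12/5, 7)
obs 9: x=3 → posterior Dirichlet(15, 4, 13, 17/5, 7)
obs 10: x=4 → posterior Dirichlet(15, 4, 13, 17/5, 8)
obs 11: x=4 → posterior Dirichlet(15, 4, 13, 17/5, 9)

alpha_1=15, alpha_2=4, alpha_3=13, alpha_4=17/5, alpha_5=9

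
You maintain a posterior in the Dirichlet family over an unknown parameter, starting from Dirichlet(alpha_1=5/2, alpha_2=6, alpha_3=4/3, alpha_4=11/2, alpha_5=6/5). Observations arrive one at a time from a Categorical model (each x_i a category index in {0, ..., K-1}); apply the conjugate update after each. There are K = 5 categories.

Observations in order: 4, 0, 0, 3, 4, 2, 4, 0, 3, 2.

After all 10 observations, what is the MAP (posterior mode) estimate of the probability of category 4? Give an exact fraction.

obs 1: x=4 → posterior Dirichlet(5/2, 6, 4/3, 11/2, 11/5)
obs 2: x=0 → posterior Dirichlet(7/2, 6, 4/3, 11/2, 11/5)
obs 3: x=0 → posterior Dirichlet(9/2, 6, 4/3, 11/2, 11/5)
obs 4: x=3 → posterior Dirichlet(9/2, 6, 4/3, 13/2, 11/5)
obs 5: x=4 → posterior Dirichlet(9/2, 6, 4/3, 13/2, 16/5)
obs 6: x=2 → posterior Dirichlet(9/2, 6, 7/3, 13/2, 16/5)
obs 7: x=4 → posterior Dirichlet(9/2, 6, 7/3, 13/2, 21/5)
obs 8: x=0 → posterior Dirichlet(11/2, 6, 7/3, 13/2, 21/5)
obs 9: x=3 → posterior Dirichlet(11/2, 6, 7/3, 15/2, 21/5)
obs 10: x=2 → posterior Dirichlet(11/2, 6, 10/3, 15/2, 21/5)

48/323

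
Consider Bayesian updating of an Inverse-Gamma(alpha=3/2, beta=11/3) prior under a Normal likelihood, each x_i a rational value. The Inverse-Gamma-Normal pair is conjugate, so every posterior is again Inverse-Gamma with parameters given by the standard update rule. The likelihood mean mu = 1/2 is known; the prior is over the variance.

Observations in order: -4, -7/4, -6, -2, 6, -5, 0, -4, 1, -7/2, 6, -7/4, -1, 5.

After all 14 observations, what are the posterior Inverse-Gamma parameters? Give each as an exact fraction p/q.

obs 1: x=-4 → posterior Inverse-Gamma(2, 331/24)
obs 2: x=-7/4 → posterior Inverse-Gamma(5/2, 1567/96)
obs 3: x=-6 → posterior Inverse-Gamma(3, 3595/96)
obs 4: x=-2 → posterior Inverse-Gamma(7/2, 3895/96)
obs 5: x=6 → posterior Inverse-Gamma(4, 5347/96)
obs 6: x=-5 → posterior Inverse-Gamma(9/2, 6799/96)
obs 7: x=0 → posterior Inverse-Gamma(5, 6811/96)
obs 8: x=-4 → posterior Inverse-Gamma(11/2, 7783/96)
obs 9: x=1 → posterior Inverse-Gamma(6, 7795/96)
obs 10: x=-7/2 → posterior Inverse-Gamma(13/2, 8563/96)
obs 11: x=6 → posterior Inverse-Gamma(7, 10015/96)
obs 12: x=-7/4 → posterior Inverse-Gamma(15/2, 5129/48)
obs 13: x=-1 → posterior Inverse-Gamma(8, 5183/48)
obs 14: x=5 → posterior Inverse-Gamma(17/2, 5669/48)

alpha=17/2, beta=5669/48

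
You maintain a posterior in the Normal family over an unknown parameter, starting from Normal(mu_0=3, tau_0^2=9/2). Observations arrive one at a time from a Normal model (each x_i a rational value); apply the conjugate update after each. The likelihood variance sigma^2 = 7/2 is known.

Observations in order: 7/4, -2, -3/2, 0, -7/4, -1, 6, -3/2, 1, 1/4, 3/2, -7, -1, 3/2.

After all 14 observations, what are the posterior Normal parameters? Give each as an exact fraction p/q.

obs 1: x=7/4 → posterior Normal(147/64, 63/32)
obs 2: x=-2 → posterior Normal(3/4, 63/50)
obs 3: x=-3/2 → posterior Normal(21/136, 63/68)
obs 4: x=0 → posterior Normal(21/172, 63/86)
obs 5: x=-7/4 → posterior Normal(-21/104, 63/104)
obs 6: x=-1 → posterior Normal(-39/122, 63/122)
obs 7: x=6 → posterior Normal(69/140, 9/20)
obs 8: x=-3/2 → posterior Normal(21/79, 63/158)
obs 9: x=1 → posterior Normal(15/44, 63/176)
obs 10: x=1/4 → posterior Normal(129/388, 63/194)
obs 11: x=3/2 → posterior Normal(183/424, 63/212)
obs 12: x=-7 → posterior Normal(-3/20, 63/230)
obs 13: x=-1 → posterior Normal(-105/496, 63/248)
obs 14: x=3/2 → posterior Normal(-51/532, 9/38)

mu_0=-51/532, tau_0^2=9/38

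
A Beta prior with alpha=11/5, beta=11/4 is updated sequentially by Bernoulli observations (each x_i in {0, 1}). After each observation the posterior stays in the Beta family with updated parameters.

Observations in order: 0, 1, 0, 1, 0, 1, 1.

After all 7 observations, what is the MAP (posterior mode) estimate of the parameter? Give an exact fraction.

104/199

obs 1: x=0 → posterior Beta(11/5, 15/4)
obs 2: x=1 → posterior Beta(16/5, 15/4)
obs 3: x=0 → posterior Beta(16/5, 19/4)
obs 4: x=1 → posterior Beta(21/5, 19/4)
obs 5: x=0 → posterior Beta(21/5, 23/4)
obs 6: x=1 → posterior Beta(26/5, 23/4)
obs 7: x=1 → posterior Beta(31/5, 23/4)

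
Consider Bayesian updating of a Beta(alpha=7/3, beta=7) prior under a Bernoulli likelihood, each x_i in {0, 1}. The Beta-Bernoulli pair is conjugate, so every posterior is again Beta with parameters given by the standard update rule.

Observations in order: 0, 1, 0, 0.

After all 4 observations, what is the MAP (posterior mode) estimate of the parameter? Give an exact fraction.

7/34

obs 1: x=0 → posterior Beta(7/3, 8)
obs 2: x=1 → posterior Beta(10/3, 8)
obs 3: x=0 → posterior Beta(10/3, 9)
obs 4: x=0 → posterior Beta(10/3, 10)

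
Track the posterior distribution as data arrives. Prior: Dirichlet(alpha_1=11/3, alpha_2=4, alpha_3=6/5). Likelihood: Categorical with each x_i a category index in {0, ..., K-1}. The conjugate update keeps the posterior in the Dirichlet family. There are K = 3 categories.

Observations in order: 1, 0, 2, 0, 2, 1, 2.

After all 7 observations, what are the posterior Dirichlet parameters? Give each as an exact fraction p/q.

obs 1: x=1 → posterior Dirichlet(11/3, 5, 6/5)
obs 2: x=0 → posterior Dirichlet(14/3, 5, 6/5)
obs 3: x=2 → posterior Dirichlet(14/3, 5, 11/5)
obs 4: x=0 → posterior Dirichlet(17/3, 5, 11/5)
obs 5: x=2 → posterior Dirichlet(17/3, 5, 16/5)
obs 6: x=1 → posterior Dirichlet(17/3, 6, 16/5)
obs 7: x=2 → posterior Dirichlet(17/3, 6, 21/5)

alpha_1=17/3, alpha_2=6, alpha_3=21/5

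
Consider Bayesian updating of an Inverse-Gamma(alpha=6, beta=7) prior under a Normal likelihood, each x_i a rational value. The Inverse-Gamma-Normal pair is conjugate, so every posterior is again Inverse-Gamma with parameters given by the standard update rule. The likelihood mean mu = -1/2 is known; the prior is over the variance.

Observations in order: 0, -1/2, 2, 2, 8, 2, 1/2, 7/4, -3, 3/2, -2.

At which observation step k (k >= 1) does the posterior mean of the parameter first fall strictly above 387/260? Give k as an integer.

k = 3

obs 1: x=0 → posterior Inverse-Gamma(13/2, 57/8)
obs 2: x=-1/2 → posterior Inverse-Gamma(7, 57/8)
obs 3: x=2 → posterior Inverse-Gamma(15/2, 41/4)
obs 4: x=2 → posterior Inverse-Gamma(8, 107/8)
obs 5: x=8 → posterior Inverse-Gamma(17/2, 99/2)
obs 6: x=2 → posterior Inverse-Gamma(9, 421/8)
obs 7: x=1/2 → posterior Inverse-Gamma(19/2, 425/8)
obs 8: x=7/4 → posterior Inverse-Gamma(10, 1781/32)
obs 9: x=-3 → posterior Inverse-Gamma(21/2, 1881/32)
obs 10: x=3/2 → posterior Inverse-Gamma(11, 1945/32)
obs 11: x=-2 → posterior Inverse-Gamma(23/2, 1981/32)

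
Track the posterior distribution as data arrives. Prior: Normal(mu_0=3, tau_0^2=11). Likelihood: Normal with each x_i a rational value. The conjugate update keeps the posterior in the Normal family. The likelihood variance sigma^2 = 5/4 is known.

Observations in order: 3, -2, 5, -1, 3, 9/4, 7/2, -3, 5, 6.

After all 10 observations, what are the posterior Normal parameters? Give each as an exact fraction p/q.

obs 1: x=3 → posterior Normal(3, 55/49)
obs 2: x=-2 → posterior Normal(59/93, 55/93)
obs 3: x=5 → posterior Normal(279/137, 55/137)
obs 4: x=-1 → posterior Normal(235/181, 55/181)
obs 5: x=3 → posterior Normal(367/225, 11/45)
obs 6: x=9/4 → posterior Normal(466/269, 55/269)
obs 7: x=7/2 → posterior Normal(620/313, 55/313)
obs 8: x=-3 → posterior Normal(488/357, 55/357)
obs 9: x=5 → posterior Normal(708/401, 55/401)
obs 10: x=6 → posterior Normal(972/445, 11/89)

mu_0=972/445, tau_0^2=11/89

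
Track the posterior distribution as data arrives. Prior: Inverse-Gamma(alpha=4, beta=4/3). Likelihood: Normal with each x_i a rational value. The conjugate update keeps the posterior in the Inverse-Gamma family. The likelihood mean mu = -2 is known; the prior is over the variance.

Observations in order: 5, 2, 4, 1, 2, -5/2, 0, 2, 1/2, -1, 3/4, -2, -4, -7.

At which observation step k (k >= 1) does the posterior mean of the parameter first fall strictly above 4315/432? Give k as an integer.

obs 1: x=5 → posterior Inverse-Gamma(9/2, 155/6)
obs 2: x=2 → posterior Inverse-Gamma(5, 203/6)
obs 3: x=4 → posterior Inverse-Gamma(11/2, 311/6)
obs 4: x=1 → posterior Inverse-Gamma(6, 169/3)
obs 5: x=2 → posterior Inverse-Gamma(13/2, 193/3)
obs 6: x=-5/2 → posterior Inverse-Gamma(7, 1547/24)
obs 7: x=0 → posterior Inverse-Gamma(15/2, 1595/24)
obs 8: x=2 → posterior Inverse-Gamma(8, 1787/24)
obs 9: x=1/2 → posterior Inverse-Gamma(17/2, 931/12)
obs 10: x=-1 → posterior Inverse-Gamma(9, 937/12)
obs 11: x=3/4 → posterior Inverse-Gamma(19/2, 7859/96)
obs 12: x=-2 → posterior Inverse-Gamma(10, 7859/96)
obs 13: x=-4 → posterior Inverse-Gamma(21/2, 8051/96)
obs 14: x=-7 → posterior Inverse-Gamma(11, 9251/96)

k = 3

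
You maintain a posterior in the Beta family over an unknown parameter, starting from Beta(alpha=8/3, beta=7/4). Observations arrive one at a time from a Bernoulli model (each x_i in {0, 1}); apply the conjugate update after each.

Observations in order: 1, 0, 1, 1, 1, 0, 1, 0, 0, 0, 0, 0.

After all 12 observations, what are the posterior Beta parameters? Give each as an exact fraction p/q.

obs 1: x=1 → posterior Beta(11/3, 7/4)
obs 2: x=0 → posterior Beta(11/3, 11/4)
obs 3: x=1 → posterior Beta(14/3, 11/4)
obs 4: x=1 → posterior Beta(17/3, 11/4)
obs 5: x=1 → posterior Beta(20/3, 11/4)
obs 6: x=0 → posterior Beta(20/3, 15/4)
obs 7: x=1 → posterior Beta(23/3, 15/4)
obs 8: x=0 → posterior Beta(23/3, 19/4)
obs 9: x=0 → posterior Beta(23/3, 23/4)
obs 10: x=0 → posterior Beta(23/3, 27/4)
obs 11: x=0 → posterior Beta(23/3, 31/4)
obs 12: x=0 → posterior Beta(23/3, 35/4)

alpha=23/3, beta=35/4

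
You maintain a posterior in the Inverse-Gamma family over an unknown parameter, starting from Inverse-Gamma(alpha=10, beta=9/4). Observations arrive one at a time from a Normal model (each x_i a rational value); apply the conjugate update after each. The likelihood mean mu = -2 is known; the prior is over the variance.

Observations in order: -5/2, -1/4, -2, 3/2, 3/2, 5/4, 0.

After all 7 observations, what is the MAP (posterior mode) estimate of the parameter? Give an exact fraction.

375/232

obs 1: x=-5/2 → posterior Inverse-Gamma(21/2, 19/8)
obs 2: x=-1/4 → posterior Inverse-Gamma(11, 125/32)
obs 3: x=-2 → posterior Inverse-Gamma(23/2, 125/32)
obs 4: x=3/2 → posterior Inverse-Gamma(12, 321/32)
obs 5: x=3/2 → posterior Inverse-Gamma(25/2, 517/32)
obs 6: x=5/4 → posterior Inverse-Gamma(13, 343/16)
obs 7: x=0 → posterior Inverse-Gamma(27/2, 375/16)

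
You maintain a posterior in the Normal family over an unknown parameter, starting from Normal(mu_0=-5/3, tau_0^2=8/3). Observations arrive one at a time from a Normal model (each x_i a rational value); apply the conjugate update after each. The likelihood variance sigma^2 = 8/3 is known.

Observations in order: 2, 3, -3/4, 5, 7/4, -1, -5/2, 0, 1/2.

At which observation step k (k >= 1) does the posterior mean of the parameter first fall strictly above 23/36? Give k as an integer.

obs 1: x=2 → posterior Normal(1/6, 4/3)
obs 2: x=3 → posterior Normal(10/9, 8/9)
obs 3: x=-3/4 → posterior Normal(31/48, 2/3)
obs 4: x=5 → posterior Normal(91/60, 8/15)
obs 5: x=7/4 → posterior Normal(14/9, 4/9)
obs 6: x=-1 → posterior Normal(25/21, 8/21)
obs 7: x=-5/2 → posterior Normal(35/48, 1/3)
obs 8: x=0 → posterior Normal(35/54, 8/27)
obs 9: x=1/2 → posterior Normal(19/30, 4/15)

k = 2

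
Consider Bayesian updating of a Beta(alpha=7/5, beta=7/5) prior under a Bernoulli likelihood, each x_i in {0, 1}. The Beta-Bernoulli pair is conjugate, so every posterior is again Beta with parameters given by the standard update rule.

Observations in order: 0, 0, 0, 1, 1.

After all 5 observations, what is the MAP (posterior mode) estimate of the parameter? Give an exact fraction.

obs 1: x=0 → posterior Beta(7/5, 12/5)
obs 2: x=0 → posterior Beta(7/5, 17/5)
obs 3: x=0 → posterior Beta(7/5, 22/5)
obs 4: x=1 → posterior Beta(12/5, 22/5)
obs 5: x=1 → posterior Beta(17/5, 22/5)

12/29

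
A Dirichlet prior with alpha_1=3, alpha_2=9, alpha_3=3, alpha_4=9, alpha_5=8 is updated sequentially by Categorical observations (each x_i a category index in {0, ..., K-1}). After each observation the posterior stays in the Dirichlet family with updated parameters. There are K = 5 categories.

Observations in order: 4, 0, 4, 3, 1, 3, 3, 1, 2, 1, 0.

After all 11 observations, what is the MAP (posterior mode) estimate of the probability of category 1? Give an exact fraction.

obs 1: x=4 → posterior Dirichlet(3, 9, 3, 9, 9)
obs 2: x=0 → posterior Dirichlet(4, 9, 3, 9, 9)
obs 3: x=4 → posterior Dirichlet(4, 9, 3, 9, 10)
obs 4: x=3 → posterior Dirichlet(4, 9, 3, 10, 10)
obs 5: x=1 → posterior Dirichlet(4, 10, 3, 10, 10)
obs 6: x=3 → posterior Dirichlet(4, 10, 3, 11, 10)
obs 7: x=3 → posterior Dirichlet(4, 10, 3, 12, 10)
obs 8: x=1 → posterior Dirichlet(4, 11, 3, 12, 10)
obs 9: x=2 → posterior Dirichlet(4, 11, 4, 12, 10)
obs 10: x=1 → posterior Dirichlet(4, 12, 4, 12, 10)
obs 11: x=0 → posterior Dirichlet(5, 12, 4, 12, 10)

11/38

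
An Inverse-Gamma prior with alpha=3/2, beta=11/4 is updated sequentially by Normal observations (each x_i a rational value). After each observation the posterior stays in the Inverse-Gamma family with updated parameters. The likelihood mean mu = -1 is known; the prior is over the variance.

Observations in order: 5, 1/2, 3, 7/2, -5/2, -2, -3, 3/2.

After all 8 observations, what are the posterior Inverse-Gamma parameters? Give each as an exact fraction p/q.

alpha=11/2, beta=187/4

obs 1: x=5 → posterior Inverse-Gamma(2, 83/4)
obs 2: x=1/2 → posterior Inverse-Gamma(5/2, 175/8)
obs 3: x=3 → posterior Inverse-Gamma(3, 239/8)
obs 4: x=7/2 → posterior Inverse-Gamma(7/2, 40)
obs 5: x=-5/2 → posterior Inverse-Gamma(4, 329/8)
obs 6: x=-2 → posterior Inverse-Gamma(9/2, 333/8)
obs 7: x=-3 → posterior Inverse-Gamma(5, 349/8)
obs 8: x=3/2 → posterior Inverse-Gamma(11/2, 187/4)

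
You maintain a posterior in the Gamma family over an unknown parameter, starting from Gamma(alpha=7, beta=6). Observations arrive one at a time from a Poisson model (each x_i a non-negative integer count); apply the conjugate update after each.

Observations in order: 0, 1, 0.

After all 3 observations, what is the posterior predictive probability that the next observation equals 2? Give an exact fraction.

obs 1: x=0 → posterior Gamma(7, 7)
obs 2: x=1 → posterior Gamma(8, 8)
obs 3: x=0 → posterior Gamma(8, 9)

387420489/2500000000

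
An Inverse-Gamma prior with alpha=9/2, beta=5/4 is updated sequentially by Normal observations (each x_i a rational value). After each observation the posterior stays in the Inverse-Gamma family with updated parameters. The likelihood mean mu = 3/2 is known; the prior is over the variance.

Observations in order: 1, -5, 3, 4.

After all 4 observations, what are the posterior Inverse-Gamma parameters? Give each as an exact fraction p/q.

obs 1: x=1 → posterior Inverse-Gamma(5, 11/8)
obs 2: x=-5 → posterior Inverse-Gamma(11/2, 45/2)
obs 3: x=3 → posterior Inverse-Gamma(6, 189/8)
obs 4: x=4 → posterior Inverse-Gamma(13/2, 107/4)

alpha=13/2, beta=107/4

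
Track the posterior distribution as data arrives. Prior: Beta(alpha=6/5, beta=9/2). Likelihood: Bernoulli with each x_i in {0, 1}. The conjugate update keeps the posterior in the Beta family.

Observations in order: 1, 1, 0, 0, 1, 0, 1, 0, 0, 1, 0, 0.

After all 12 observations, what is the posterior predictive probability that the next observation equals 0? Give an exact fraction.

115/177

obs 1: x=1 → posterior Beta(11/5, 9/2)
obs 2: x=1 → posterior Beta(16/5, 9/2)
obs 3: x=0 → posterior Beta(16/5, 11/2)
obs 4: x=0 → posterior Beta(16/5, 13/2)
obs 5: x=1 → posterior Beta(21/5, 13/2)
obs 6: x=0 → posterior Beta(21/5, 15/2)
obs 7: x=1 → posterior Beta(26/5, 15/2)
obs 8: x=0 → posterior Beta(26/5, 17/2)
obs 9: x=0 → posterior Beta(26/5, 19/2)
obs 10: x=1 → posterior Beta(31/5, 19/2)
obs 11: x=0 → posterior Beta(31/5, 21/2)
obs 12: x=0 → posterior Beta(31/5, 23/2)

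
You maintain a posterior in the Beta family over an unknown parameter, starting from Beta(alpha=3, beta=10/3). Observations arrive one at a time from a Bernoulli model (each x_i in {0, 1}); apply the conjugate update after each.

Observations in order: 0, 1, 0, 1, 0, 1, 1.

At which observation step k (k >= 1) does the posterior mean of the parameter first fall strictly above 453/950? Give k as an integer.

obs 1: x=0 → posterior Beta(3, 13/3)
obs 2: x=1 → posterior Beta(4, 13/3)
obs 3: x=0 → posterior Beta(4, 16/3)
obs 4: x=1 → posterior Beta(5, 16/3)
obs 5: x=0 → posterior Beta(5, 19/3)
obs 6: x=1 → posterior Beta(6, 19/3)
obs 7: x=1 → posterior Beta(7, 19/3)

k = 2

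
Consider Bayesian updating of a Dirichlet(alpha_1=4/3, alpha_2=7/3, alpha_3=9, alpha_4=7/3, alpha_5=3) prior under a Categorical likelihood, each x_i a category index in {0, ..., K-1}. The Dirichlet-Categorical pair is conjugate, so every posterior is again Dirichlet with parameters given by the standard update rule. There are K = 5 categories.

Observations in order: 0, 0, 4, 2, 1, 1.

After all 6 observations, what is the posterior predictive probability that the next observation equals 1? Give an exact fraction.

obs 1: x=0 → posterior Dirichlet(7/3, 7/3, 9, 7/3, 3)
obs 2: x=0 → posterior Dirichlet(10/3, 7/3, 9, 7/3, 3)
obs 3: x=4 → posterior Dirichlet(10/3, 7/3, 9, 7/3, 4)
obs 4: x=2 → posterior Dirichlet(10/3, 7/3, 10, 7/3, 4)
obs 5: x=1 → posterior Dirichlet(10/3, 10/3, 10, 7/3, 4)
obs 6: x=1 → posterior Dirichlet(10/3, 13/3, 10, 7/3, 4)

13/72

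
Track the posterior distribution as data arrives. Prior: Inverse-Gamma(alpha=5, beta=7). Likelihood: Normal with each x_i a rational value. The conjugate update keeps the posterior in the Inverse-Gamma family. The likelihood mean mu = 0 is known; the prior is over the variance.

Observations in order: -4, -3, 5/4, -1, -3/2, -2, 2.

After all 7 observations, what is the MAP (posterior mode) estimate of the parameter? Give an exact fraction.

829/304

obs 1: x=-4 → posterior Inverse-Gamma(11/2, 15)
obs 2: x=-3 → posterior Inverse-Gamma(6, 39/2)
obs 3: x=5/4 → posterior Inverse-Gamma(13/2, 649/32)
obs 4: x=-1 → posterior Inverse-Gamma(7, 665/32)
obs 5: x=-3/2 → posterior Inverse-Gamma(15/2, 701/32)
obs 6: x=-2 → posterior Inverse-Gamma(8, 765/32)
obs 7: x=2 → posterior Inverse-Gamma(17/2, 829/32)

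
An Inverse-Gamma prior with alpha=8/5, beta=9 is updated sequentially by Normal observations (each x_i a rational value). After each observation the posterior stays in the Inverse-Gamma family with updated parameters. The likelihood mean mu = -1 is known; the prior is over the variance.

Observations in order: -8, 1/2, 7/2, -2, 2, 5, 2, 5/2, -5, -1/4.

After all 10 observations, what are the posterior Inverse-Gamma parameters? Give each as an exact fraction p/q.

obs 1: x=-8 → posterior Inverse-Gamma(21/10, 67/2)
obs 2: x=1/2 → posterior Inverse-Gamma(13/5, 277/8)
obs 3: x=7/2 → posterior Inverse-Gamma(31/10, 179/4)
obs 4: x=-2 → posterior Inverse-Gamma(18/5, 181/4)
obs 5: x=2 → posterior Inverse-Gamma(41/10, 199/4)
obs 6: x=5 → posterior Inverse-Gamma(23/5, 271/4)
obs 7: x=2 → posterior Inverse-Gamma(51/10, 289/4)
obs 8: x=5/2 → posterior Inverse-Gamma(28/5, 627/8)
obs 9: x=-5 → posterior Inverse-Gamma(61/10, 691/8)
obs 10: x=-1/4 → posterior Inverse-Gamma(33/5, 2773/32)

alpha=33/5, beta=2773/32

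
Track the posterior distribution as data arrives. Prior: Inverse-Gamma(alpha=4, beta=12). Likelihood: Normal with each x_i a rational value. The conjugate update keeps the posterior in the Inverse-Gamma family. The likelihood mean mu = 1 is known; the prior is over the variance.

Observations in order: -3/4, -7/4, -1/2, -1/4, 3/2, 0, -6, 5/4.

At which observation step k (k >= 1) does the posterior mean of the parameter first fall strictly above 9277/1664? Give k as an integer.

obs 1: x=-3/4 → posterior Inverse-Gamma(9/2, 433/32)
obs 2: x=-7/4 → posterior Inverse-Gamma(5, 277/16)
obs 3: x=-1/2 → posterior Inverse-Gamma(11/2, 295/16)
obs 4: x=-1/4 → posterior Inverse-Gamma(6, 615/32)
obs 5: x=3/2 → posterior Inverse-Gamma(13/2, 619/32)
obs 6: x=0 → posterior Inverse-Gamma(7, 635/32)
obs 7: x=-6 → posterior Inverse-Gamma(15/2, 1419/32)
obs 8: x=5/4 → posterior Inverse-Gamma(8, 355/8)

k = 7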